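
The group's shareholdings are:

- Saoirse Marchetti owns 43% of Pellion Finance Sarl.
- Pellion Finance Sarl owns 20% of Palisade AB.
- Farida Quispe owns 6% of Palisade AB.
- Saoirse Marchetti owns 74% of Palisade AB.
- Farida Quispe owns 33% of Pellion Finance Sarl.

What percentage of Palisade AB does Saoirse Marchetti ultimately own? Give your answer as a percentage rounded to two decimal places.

Saoirse reaches Palisade along 2 paths.
Direct stake: 74% = 74%.
Via Pellion: 43% × 20% = 8.6%.
Total: 74% + 8.6% = 82.6%.
Rounded: 82.60%.

82.60%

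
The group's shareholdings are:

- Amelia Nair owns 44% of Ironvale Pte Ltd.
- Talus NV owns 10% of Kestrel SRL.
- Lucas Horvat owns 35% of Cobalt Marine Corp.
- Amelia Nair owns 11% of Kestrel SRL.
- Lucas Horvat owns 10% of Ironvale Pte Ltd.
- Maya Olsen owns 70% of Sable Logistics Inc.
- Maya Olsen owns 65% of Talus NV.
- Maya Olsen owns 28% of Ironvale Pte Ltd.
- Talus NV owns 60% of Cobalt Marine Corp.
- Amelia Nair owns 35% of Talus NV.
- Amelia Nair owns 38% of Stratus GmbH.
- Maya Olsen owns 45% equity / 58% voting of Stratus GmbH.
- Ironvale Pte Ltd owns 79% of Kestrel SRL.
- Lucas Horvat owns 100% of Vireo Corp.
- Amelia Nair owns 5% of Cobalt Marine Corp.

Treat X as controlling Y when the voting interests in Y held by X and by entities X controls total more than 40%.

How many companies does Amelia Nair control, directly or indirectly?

2

Amelia holds 44% of Ironvale, so Amelia controls Ironvale.
Amelia and Ironvale together hold 11% + 79% = 90% of Kestrel, so Amelia controls Kestrel.
No other company's threshold is met.
Amelia controls 2 companies.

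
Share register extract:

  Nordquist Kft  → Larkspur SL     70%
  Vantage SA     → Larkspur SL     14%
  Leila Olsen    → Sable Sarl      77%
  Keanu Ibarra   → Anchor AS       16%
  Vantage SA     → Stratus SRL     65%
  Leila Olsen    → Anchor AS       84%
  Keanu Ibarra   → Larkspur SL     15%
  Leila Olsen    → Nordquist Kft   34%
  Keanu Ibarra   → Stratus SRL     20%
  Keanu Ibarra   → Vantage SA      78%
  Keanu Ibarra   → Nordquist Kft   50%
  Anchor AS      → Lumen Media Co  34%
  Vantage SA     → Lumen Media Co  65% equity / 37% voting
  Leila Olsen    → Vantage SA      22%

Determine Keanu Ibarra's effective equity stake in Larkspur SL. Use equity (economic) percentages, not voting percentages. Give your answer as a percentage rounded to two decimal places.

60.92%

Keanu reaches Larkspur along 3 paths.
Via Nordquist: 50% × 70% = 35%.
Direct stake: 15% = 15%.
Via Vantage: 78% × 14% = 10.92%.
Total: 35% + 15% + 10.92% = 60.92%.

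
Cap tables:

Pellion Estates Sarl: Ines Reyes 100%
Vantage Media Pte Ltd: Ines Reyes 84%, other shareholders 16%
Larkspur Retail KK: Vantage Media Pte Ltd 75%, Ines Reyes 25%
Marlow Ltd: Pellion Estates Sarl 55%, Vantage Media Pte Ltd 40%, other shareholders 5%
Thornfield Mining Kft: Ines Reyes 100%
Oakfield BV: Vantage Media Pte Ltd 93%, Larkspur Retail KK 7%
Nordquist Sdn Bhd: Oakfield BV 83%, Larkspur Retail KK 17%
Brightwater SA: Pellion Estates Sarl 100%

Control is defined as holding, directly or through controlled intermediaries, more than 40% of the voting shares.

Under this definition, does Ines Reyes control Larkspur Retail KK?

Yes

Ines holds 84% of Vantage, so Ines controls Vantage.
Vantage and Ines together hold 75% + 25% = 100% of Larkspur, so Ines controls Larkspur.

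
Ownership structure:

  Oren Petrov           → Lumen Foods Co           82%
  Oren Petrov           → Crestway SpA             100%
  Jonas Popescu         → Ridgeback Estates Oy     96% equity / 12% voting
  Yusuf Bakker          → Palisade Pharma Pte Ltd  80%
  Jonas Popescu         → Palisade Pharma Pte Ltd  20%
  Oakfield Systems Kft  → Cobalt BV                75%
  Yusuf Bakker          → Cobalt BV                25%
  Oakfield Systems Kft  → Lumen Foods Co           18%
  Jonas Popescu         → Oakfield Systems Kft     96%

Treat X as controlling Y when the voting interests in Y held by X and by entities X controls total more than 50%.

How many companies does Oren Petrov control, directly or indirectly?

2

Oren holds 100% of Crestway, so Oren controls Crestway.
Oren holds 82% of Lumen, so Oren controls Lumen.
No other company's threshold is met.
Oren controls 2 companies.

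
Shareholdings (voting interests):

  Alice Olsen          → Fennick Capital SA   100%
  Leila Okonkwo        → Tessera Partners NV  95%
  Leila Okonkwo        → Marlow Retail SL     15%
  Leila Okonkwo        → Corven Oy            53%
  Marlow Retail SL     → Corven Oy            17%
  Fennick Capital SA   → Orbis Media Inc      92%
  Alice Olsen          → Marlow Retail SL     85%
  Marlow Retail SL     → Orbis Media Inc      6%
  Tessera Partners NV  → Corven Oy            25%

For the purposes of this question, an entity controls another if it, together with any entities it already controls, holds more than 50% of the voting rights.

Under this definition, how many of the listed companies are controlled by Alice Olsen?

3

Alice holds 100% of Fennick, so Alice controls Fennick.
Alice holds 85% of Marlow, so Alice controls Marlow.
Fennick and Marlow together hold 92% + 6% = 98% of Orbis, so Alice controls Orbis.
No other company's threshold is met.
Alice controls 3 companies.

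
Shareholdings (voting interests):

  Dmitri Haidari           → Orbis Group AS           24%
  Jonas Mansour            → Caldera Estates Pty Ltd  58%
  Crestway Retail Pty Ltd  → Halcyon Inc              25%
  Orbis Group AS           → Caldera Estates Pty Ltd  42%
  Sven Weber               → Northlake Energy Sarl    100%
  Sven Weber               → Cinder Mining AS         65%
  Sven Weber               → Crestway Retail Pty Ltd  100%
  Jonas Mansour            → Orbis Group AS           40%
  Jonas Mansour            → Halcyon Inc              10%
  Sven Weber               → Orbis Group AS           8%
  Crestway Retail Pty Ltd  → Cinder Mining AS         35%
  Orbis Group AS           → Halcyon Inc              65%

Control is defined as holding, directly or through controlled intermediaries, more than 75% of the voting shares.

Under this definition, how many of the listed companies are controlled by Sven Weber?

Sven holds 100% of Crestway, so Sven controls Crestway.
Sven and Crestway together hold 65% + 35% = 100% of Cinder, so Sven controls Cinder.
Sven holds 100% of Northlake, so Sven controls Northlake.
No other company's threshold is met.
Sven controls 3 companies.

3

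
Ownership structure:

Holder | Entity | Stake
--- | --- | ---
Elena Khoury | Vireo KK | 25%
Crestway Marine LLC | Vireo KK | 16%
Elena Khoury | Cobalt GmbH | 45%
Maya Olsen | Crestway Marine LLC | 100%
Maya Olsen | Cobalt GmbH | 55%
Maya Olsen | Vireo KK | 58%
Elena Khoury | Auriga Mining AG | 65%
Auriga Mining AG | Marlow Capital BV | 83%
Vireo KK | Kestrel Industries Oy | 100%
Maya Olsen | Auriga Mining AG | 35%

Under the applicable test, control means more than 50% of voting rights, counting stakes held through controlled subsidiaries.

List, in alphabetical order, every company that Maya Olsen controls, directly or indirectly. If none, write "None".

Maya holds 55% of Cobalt, so Maya controls Cobalt.
Maya holds 100% of Crestway, so Maya controls Crestway.
Maya and Crestway together hold 58% + 16% = 74% of Vireo, so Maya controls Vireo.
Vireo holds 100% of Kestrel, so Maya controls Kestrel.
No other company's threshold is met.

Cobalt GmbH, Crestway Marine LLC, Kestrel Industries Oy, Vireo KK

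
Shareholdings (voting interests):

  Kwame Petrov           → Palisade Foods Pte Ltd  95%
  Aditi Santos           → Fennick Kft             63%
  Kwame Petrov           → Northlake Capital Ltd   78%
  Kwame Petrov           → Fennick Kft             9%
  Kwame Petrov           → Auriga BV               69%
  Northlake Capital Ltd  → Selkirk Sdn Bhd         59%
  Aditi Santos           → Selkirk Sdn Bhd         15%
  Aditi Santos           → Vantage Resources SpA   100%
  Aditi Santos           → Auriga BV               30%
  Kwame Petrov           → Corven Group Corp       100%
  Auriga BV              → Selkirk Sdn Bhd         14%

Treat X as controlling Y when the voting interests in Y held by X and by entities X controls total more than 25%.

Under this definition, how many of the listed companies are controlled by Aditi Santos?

Aditi holds 63% of Fennick, so Aditi controls Fennick.
Aditi holds 30% of Auriga, so Aditi controls Auriga.
Aditi holds 100% of Vantage, so Aditi controls Vantage.
Aditi and Auriga together hold 15% + 14% = 29% of Selkirk, so Aditi controls Selkirk.
No other company's threshold is met.
Aditi controls 4 companies.

4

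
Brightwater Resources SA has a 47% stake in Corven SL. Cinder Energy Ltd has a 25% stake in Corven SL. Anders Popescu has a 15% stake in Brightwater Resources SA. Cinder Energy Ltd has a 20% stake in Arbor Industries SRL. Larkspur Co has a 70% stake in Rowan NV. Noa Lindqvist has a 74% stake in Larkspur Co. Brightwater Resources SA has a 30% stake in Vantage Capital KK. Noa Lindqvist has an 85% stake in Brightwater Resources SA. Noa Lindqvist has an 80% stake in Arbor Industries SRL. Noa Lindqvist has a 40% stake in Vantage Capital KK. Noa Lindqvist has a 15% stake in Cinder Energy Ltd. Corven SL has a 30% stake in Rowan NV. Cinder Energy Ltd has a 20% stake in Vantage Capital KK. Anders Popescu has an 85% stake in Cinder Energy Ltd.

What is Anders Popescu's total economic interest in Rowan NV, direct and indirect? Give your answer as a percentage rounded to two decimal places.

Anders reaches Rowan along 2 paths.
Via Cinder → Corven: 85% × 25% × 30% = 6.375%.
Via Brightwater → Corven: 15% × 47% × 30% = 2.115%.
Total: 6.375% + 2.115% = 8.49%.

8.49%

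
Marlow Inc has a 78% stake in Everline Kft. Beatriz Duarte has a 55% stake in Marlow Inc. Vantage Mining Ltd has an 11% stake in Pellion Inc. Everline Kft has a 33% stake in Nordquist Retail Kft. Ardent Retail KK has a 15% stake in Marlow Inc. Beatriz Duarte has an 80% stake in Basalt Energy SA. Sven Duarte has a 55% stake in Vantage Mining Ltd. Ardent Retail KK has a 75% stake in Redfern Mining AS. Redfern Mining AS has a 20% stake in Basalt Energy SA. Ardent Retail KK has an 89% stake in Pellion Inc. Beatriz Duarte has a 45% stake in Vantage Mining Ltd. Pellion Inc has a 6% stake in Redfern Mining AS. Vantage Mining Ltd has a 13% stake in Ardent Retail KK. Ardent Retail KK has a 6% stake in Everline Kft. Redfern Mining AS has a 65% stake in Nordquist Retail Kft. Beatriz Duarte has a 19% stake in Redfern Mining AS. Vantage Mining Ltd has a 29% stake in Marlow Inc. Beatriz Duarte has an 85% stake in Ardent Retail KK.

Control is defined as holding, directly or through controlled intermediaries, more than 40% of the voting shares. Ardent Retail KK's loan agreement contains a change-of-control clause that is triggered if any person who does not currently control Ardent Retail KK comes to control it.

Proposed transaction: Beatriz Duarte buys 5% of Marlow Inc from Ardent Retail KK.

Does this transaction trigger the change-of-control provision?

The purchase adds only to Beatriz's holdings (Ardent's stake shrinks), so Beatriz is the only person who could newly come to control Ardent.
Beatriz holds 45% of Vantage, so Beatriz controls Vantage.
Vantage and Beatriz together hold 13% + 85% = 98% of Ardent, so Beatriz controls Ardent.
So Beatriz already controls Ardent before the transaction.
After the purchase, Beatriz's direct stake in Marlow rises to 55% + 5% = 60%, and Ardent's stake falls to 10%.
Beatriz controlled Ardent already, so this is not a new person acquiring control; every other person's position is unchanged or reduced.
No new person acquires control, so the clause is not triggered.

No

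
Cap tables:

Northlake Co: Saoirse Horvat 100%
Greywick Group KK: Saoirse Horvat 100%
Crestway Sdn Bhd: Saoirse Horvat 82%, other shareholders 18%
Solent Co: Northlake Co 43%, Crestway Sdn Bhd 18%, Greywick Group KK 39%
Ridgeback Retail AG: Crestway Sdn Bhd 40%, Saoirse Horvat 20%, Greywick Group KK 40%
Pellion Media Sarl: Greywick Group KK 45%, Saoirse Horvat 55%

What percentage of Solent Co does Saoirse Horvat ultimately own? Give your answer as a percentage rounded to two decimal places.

96.76%

Saoirse reaches Solent along 3 paths.
Via Northlake: 100% × 43% = 43%.
Via Crestway: 82% × 18% = 14.76%.
Via Greywick: 100% × 39% = 39%.
Total: 43% + 14.76% + 39% = 96.76%.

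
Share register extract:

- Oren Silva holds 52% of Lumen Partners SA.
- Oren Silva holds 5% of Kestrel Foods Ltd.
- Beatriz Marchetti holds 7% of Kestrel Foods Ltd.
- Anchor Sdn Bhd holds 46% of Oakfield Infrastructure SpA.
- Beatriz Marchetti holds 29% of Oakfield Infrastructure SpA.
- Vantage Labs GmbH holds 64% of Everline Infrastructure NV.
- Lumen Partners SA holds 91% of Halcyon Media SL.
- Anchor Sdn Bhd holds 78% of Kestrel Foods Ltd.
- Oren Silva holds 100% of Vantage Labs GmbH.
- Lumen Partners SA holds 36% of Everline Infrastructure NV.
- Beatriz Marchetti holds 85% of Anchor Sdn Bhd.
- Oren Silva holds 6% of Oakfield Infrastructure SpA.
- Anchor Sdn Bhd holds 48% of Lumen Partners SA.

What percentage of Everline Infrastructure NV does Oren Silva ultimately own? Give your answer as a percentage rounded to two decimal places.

82.72%

Oren reaches Everline along 2 paths.
Via Lumen: 52% × 36% = 18.72%.
Via Vantage: 100% × 64% = 64%.
Total: 18.72% + 64% = 82.72%.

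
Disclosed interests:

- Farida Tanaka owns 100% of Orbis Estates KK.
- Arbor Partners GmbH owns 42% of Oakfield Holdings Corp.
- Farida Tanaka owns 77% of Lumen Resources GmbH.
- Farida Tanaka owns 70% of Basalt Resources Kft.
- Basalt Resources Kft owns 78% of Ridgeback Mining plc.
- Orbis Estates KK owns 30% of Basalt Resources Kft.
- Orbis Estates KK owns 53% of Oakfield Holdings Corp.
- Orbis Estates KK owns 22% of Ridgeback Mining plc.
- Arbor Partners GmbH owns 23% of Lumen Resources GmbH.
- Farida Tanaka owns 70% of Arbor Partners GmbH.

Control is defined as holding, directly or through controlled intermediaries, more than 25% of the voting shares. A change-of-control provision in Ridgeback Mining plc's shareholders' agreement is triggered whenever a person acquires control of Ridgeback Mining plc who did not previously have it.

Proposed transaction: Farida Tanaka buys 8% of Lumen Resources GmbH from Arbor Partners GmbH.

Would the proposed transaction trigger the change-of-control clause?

No

The purchase adds only to Farida's holdings (Arbor's stake shrinks), so Farida is the only person who could newly come to control Ridgeback.
Farida holds 100% of Orbis, so Farida controls Orbis.
Orbis and Farida together hold 30% + 70% = 100% of Basalt, so Farida controls Basalt.
Basalt and Orbis together hold 78% + 22% = 100% of Ridgeback, so Farida controls Ridgeback.
So Farida already controls Ridgeback before the transaction.
After the purchase, Farida's direct stake in Lumen rises to 77% + 8% = 85%, and Arbor's stake falls to 15%.
Farida controlled Ridgeback already, so this is not a new person acquiring control; every other person's position is unchanged or reduced.
No new person acquires control, so the clause is not triggered.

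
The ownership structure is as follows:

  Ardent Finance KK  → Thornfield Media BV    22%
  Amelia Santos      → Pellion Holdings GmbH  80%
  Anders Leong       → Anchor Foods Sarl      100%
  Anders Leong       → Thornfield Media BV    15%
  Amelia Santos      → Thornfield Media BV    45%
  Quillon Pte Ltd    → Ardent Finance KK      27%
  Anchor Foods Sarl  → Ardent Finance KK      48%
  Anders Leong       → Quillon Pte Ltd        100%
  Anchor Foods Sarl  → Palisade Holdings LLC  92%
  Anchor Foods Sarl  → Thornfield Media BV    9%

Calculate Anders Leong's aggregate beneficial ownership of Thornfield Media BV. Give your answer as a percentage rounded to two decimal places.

Anders reaches Thornfield along 4 paths.
Direct stake: 15% = 15%.
Via Anchor → Ardent: 100% × 48% × 22% = 10.56%.
Via Quillon → Ardent: 100% × 27% × 22% = 5.94%.
Via Anchor: 100% × 9% = 9%.
Total: 15% + 10.56% + 5.94% + 9% = 40.5%.
Rounded: 40.50%.

40.50%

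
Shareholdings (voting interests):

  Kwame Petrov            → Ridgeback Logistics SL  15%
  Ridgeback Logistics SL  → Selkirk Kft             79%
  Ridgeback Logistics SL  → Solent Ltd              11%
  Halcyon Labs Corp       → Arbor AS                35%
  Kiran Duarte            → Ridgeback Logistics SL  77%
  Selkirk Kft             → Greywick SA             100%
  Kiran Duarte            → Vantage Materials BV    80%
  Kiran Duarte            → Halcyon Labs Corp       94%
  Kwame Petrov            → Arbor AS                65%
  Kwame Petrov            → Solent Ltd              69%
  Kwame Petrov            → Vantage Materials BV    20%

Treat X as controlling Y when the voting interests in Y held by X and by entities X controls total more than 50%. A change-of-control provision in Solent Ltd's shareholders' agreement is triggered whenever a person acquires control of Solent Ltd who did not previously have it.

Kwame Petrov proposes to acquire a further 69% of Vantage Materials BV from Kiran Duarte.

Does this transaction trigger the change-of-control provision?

The purchase adds only to Kwame's holdings (Kiran's stake shrinks), so Kwame is the only person who could newly come to control Solent.
Kwame holds 69% of Solent, so Kwame controls Solent.
So Kwame already controls Solent before the transaction.
After the purchase, Kwame's direct stake in Vantage rises to 20% + 69% = 89%, and Kiran's stake falls to 11%.
Kwame controlled Solent already, so this is not a new person acquiring control; every other person's position is unchanged or reduced.
No new person acquires control, so the clause is not triggered.

No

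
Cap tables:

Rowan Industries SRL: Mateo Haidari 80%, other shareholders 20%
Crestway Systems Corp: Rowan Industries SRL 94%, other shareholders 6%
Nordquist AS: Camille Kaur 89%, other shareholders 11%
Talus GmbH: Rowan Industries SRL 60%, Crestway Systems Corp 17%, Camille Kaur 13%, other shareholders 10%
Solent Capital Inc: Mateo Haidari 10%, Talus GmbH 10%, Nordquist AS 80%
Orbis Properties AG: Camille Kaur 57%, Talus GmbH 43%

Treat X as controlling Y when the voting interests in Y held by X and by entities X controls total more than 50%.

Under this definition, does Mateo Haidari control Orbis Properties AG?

No

Mateo holds 80% of Rowan, so Mateo controls Rowan.
Rowan holds 94% of Crestway, so Mateo controls Crestway.
Rowan and Crestway together hold 60% + 17% = 77% of Talus, so Mateo controls Talus.
In Orbis, Mateo's side holds only 43%, not > 50%.
So Mateo does not control Orbis.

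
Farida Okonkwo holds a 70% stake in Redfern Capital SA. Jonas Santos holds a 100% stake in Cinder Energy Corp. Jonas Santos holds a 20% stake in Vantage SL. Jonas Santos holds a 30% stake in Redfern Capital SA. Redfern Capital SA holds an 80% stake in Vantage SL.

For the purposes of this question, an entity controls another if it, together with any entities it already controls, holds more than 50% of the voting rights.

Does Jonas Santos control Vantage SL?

No

Jonas holds 100% of Cinder, so Jonas controls Cinder.
In Vantage, Jonas's side holds only 20%, not > 50%.
So Jonas does not control Vantage.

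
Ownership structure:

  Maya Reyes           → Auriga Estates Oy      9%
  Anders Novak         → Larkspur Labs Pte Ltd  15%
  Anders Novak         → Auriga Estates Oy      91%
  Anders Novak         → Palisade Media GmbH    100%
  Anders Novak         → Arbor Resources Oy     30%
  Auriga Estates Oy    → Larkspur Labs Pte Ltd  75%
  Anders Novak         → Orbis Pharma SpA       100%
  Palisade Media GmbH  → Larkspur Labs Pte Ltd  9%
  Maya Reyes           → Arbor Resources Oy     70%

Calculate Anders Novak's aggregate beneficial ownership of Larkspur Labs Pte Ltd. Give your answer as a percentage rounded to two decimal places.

Anders reaches Larkspur along 3 paths.
Via Palisade: 100% × 9% = 9%.
Via Auriga: 91% × 75% = 68.25%.
Direct stake: 15% = 15%.
Total: 9% + 68.25% + 15% = 92.25%.

92.25%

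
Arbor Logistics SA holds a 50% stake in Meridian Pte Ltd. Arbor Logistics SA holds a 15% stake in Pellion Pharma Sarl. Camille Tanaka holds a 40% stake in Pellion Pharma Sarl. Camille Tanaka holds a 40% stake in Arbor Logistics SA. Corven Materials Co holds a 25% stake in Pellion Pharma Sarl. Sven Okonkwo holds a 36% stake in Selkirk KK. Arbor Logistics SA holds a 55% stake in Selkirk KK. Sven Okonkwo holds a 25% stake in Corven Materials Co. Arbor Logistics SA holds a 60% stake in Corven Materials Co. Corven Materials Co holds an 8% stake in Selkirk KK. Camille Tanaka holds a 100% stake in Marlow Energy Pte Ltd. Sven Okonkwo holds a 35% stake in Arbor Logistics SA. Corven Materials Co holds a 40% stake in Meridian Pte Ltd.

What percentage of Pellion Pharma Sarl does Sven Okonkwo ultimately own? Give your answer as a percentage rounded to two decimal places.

16.75%

Sven reaches Pellion along 3 paths.
Via Arbor: 35% × 15% = 5.25%.
Via Corven: 25% × 25% = 6.25%.
Via Arbor → Corven: 35% × 60% × 25% = 5.25%.
Total: 5.25% + 6.25% + 5.25% = 16.75%.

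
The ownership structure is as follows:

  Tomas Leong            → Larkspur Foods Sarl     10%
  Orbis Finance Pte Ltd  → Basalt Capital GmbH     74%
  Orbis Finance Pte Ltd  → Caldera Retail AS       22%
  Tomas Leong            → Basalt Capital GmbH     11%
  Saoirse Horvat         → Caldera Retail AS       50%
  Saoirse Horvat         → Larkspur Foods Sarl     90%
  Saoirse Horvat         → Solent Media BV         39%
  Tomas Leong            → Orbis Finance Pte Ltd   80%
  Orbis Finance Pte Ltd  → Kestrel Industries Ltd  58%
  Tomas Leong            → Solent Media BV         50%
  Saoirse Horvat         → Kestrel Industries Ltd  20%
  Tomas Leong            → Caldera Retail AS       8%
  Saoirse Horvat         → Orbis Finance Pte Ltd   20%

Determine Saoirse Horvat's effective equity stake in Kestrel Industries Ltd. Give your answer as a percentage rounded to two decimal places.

31.60%

Saoirse reaches Kestrel along 2 paths.
Direct stake: 20% = 20%.
Via Orbis: 20% × 58% = 11.6%.
Total: 20% + 11.6% = 31.6%.
Rounded: 31.60%.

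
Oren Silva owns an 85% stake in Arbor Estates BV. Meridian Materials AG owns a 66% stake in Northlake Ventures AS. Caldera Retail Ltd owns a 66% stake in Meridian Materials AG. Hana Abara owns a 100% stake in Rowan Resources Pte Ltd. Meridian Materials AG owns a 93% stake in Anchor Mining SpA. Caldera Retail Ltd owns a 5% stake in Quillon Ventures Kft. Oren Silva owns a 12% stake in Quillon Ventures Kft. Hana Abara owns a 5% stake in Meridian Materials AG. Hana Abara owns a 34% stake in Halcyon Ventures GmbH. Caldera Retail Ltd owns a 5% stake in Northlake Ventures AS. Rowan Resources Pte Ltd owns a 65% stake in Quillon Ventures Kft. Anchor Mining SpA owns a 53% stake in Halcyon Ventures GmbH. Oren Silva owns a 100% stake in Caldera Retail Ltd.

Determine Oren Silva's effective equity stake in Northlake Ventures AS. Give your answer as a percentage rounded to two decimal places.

48.56%

Oren reaches Northlake along 2 paths.
Via Caldera → Meridian: 100% × 66% × 66% = 43.56%.
Via Caldera: 100% × 5% = 5%.
Total: 43.56% + 5% = 48.56%.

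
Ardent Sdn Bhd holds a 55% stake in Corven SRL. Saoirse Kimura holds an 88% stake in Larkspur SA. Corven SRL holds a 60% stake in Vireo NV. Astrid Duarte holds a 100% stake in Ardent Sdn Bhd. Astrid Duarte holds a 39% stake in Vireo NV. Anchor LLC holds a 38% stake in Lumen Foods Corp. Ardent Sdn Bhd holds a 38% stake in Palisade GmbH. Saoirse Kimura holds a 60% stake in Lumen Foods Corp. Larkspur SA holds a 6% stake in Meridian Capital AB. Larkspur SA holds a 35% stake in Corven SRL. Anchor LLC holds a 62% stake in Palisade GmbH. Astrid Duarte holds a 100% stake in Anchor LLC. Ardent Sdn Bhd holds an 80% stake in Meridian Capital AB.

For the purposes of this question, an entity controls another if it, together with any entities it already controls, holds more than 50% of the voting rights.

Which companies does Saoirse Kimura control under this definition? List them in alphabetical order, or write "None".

Larkspur SA, Lumen Foods Corp

Saoirse holds 88% of Larkspur, so Saoirse controls Larkspur.
Saoirse holds 60% of Lumen, so Saoirse controls Lumen.
No other company's threshold is met.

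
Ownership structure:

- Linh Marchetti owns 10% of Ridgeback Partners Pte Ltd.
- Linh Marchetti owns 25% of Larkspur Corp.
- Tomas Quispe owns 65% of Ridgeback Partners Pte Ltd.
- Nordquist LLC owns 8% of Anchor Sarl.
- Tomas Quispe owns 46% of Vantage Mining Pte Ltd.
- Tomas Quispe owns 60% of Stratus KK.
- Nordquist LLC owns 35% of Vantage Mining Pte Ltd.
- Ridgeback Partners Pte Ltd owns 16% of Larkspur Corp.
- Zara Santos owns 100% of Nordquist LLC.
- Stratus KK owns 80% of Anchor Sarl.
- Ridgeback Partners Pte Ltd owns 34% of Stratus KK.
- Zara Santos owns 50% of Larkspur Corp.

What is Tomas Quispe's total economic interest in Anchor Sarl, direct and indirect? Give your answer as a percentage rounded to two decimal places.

Tomas reaches Anchor along 2 paths.
Via Stratus: 60% × 80% = 48%.
Via Ridgeback → Stratus: 65% × 34% × 80% = 17.68%.
Total: 48% + 17.68% = 65.68%.

65.68%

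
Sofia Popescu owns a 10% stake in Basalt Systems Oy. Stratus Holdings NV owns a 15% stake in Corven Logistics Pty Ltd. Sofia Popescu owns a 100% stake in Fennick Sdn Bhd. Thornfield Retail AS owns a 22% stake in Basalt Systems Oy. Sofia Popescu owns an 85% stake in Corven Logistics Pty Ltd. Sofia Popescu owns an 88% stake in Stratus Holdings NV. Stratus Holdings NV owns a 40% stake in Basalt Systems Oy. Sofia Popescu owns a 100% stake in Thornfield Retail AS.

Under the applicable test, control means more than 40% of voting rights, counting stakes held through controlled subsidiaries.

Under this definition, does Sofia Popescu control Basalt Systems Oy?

Sofia holds 88% of Stratus, so Sofia controls Stratus.
Sofia holds 100% of Thornfield, so Sofia controls Thornfield.
Stratus and Sofia and Thornfield together hold 40% + 10% + 22% = 72% of Basalt, so Sofia controls Basalt.

Yes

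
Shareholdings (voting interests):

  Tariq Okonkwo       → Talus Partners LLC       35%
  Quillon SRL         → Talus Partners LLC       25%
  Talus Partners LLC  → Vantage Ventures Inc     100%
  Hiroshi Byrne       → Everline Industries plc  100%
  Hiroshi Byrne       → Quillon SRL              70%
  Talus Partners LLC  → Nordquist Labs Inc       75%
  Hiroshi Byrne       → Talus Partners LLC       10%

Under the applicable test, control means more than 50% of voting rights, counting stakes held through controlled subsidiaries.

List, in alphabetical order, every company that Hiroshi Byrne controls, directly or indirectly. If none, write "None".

Hiroshi holds 70% of Quillon, so Hiroshi controls Quillon.
Hiroshi holds 100% of Everline, so Hiroshi controls Everline.
No other company's threshold is met.

Everline Industries plc, Quillon SRL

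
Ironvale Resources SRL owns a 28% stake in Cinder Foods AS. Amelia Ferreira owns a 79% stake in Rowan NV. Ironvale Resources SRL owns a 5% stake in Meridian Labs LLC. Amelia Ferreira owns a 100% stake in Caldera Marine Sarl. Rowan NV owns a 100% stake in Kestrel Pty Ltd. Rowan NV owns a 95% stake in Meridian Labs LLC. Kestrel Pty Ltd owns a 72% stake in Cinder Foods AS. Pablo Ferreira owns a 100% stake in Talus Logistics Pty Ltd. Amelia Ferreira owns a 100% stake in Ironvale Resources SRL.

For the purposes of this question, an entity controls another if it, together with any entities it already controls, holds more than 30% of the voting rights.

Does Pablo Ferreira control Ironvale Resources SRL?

Pablo holds 100% of Talus, so Pablo controls Talus.
Neither Pablo nor any entity Pablo controls holds any voting interest in Ironvale.
So Pablo does not control Ironvale.

No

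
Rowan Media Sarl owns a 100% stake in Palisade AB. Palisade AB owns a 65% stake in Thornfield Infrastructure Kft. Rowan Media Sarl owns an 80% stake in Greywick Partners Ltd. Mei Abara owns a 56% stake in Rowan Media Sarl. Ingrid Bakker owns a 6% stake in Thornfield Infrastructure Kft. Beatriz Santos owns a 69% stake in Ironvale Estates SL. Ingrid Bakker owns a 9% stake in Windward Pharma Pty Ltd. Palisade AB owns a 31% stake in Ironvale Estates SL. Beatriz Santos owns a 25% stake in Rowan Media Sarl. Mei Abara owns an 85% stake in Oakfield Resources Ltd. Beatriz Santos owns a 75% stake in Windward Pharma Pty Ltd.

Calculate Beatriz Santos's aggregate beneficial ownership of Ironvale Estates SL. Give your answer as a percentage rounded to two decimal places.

76.75%

Beatriz reaches Ironvale along 2 paths.
Direct stake: 69% = 69%.
Via Rowan → Palisade: 25% × 100% × 31% = 7.75%.
Total: 69% + 7.75% = 76.75%.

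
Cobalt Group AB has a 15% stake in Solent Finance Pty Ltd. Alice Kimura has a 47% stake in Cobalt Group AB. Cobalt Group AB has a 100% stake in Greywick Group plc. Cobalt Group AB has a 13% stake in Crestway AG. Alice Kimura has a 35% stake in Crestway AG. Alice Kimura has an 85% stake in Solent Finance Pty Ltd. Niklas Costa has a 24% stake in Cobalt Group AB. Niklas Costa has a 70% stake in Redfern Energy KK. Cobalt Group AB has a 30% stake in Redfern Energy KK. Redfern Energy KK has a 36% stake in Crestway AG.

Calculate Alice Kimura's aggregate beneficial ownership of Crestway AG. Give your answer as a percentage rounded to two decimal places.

46.19%

Alice reaches Crestway along 3 paths.
Via Cobalt: 47% × 13% = 6.11%.
Via Cobalt → Redfern: 47% × 30% × 36% = 5.076%.
Direct stake: 35% = 35%.
Total: 6.11% + 5.076% + 35% = 46.186%.
Rounded: 46.19%.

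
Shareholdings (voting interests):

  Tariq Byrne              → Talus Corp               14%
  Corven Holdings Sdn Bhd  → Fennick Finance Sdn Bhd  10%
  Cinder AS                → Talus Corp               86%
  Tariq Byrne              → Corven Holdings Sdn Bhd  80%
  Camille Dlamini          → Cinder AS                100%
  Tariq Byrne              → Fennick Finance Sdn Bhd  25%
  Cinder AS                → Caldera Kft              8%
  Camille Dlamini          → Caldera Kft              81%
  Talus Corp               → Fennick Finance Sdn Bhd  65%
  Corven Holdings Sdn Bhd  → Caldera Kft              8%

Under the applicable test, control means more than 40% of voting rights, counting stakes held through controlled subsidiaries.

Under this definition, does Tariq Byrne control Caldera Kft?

No

Tariq holds 80% of Corven, so Tariq controls Corven.
In Caldera, Tariq's side holds only 8%, not > 40%.
So Tariq does not control Caldera.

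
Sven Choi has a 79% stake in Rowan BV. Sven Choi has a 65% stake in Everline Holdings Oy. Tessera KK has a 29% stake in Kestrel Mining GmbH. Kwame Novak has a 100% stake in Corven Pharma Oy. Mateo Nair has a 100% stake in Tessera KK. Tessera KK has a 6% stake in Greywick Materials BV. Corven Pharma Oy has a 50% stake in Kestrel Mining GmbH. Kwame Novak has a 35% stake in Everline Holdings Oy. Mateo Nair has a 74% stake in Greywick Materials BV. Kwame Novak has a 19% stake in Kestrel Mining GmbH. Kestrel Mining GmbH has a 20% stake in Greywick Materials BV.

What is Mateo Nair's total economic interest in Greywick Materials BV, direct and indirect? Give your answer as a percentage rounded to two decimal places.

Mateo reaches Greywick along 3 paths.
Direct stake: 74% = 74%.
Via Tessera: 100% × 6% = 6%.
Via Tessera → Kestrel: 100% × 29% × 20% = 5.8%.
Total: 74% + 6% + 5.8% = 85.8%.
Rounded: 85.80%.

85.80%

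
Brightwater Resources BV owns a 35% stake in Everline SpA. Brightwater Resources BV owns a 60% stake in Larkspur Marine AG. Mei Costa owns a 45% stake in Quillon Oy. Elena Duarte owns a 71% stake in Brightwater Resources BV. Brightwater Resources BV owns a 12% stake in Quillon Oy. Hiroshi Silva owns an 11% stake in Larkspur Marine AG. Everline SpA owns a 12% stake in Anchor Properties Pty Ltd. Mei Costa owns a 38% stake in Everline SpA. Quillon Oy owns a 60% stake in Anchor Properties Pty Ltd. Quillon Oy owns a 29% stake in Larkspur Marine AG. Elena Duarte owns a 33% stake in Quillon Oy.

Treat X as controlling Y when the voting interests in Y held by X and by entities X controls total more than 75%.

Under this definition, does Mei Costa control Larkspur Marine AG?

Mei's largest direct stake is 45% in Quillon, which does not meet the threshold, so Mei controls no company.
Neither Mei nor any entity Mei controls holds any voting interest in Larkspur.
So Mei does not control Larkspur.

No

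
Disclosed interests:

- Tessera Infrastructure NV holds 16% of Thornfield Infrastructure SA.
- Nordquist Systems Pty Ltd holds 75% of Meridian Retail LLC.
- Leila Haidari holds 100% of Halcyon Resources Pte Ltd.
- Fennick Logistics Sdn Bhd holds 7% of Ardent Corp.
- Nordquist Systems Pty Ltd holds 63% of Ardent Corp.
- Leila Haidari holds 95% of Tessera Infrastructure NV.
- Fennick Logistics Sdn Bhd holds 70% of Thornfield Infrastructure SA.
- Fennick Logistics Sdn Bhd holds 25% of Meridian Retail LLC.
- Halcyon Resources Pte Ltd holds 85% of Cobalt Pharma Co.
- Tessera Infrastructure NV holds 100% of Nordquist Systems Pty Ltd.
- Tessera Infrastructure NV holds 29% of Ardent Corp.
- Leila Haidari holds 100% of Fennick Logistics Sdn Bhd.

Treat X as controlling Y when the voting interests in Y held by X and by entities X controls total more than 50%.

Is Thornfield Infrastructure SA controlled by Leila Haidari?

Yes

Leila holds 100% of Fennick, so Leila controls Fennick.
Leila holds 95% of Tessera, so Leila controls Tessera.
Fennick and Tessera together hold 70% + 16% = 86% of Thornfield, so Leila controls Thornfield.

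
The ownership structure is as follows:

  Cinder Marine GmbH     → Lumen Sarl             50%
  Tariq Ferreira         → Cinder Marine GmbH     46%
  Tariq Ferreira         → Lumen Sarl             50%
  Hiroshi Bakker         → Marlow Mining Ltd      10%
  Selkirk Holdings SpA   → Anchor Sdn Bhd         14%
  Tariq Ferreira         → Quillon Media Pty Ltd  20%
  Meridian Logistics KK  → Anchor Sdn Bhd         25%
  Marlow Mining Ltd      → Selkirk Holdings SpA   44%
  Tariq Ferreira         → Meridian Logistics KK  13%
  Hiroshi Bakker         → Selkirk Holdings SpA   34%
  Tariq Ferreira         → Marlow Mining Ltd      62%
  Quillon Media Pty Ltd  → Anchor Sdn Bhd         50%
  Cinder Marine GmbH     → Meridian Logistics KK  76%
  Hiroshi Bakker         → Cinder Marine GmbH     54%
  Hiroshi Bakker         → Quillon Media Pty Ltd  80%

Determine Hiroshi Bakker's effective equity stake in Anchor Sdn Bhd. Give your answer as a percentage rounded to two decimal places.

Hiroshi reaches Anchor along 4 paths.
Via Cinder → Meridian: 54% × 76% × 25% = 10.26%.
Via Quillon: 80% × 50% = 40%.
Via Marlow → Selkirk: 10% × 44% × 14% = 0.616%.
Via Selkirk: 34% × 14% = 4.76%.
Total: 10.26% + 40% + 0.616% + 4.76% = 55.636%.
Rounded: 55.64%.

55.64%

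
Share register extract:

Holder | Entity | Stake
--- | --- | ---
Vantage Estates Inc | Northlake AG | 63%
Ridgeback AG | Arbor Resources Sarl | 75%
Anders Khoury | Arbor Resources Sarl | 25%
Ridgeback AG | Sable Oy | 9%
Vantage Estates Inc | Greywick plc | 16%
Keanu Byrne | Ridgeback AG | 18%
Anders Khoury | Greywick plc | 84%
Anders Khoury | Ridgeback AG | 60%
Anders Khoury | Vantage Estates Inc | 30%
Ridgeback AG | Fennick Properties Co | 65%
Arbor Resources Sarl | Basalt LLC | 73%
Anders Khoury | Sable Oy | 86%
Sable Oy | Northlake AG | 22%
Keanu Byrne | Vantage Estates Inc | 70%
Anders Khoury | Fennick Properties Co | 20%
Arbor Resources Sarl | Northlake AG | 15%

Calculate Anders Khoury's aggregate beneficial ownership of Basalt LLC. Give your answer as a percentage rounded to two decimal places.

51.10%

Anders reaches Basalt along 2 paths.
Via Ridgeback → Arbor: 60% × 75% × 73% = 32.85%.
Via Arbor: 25% × 73% = 18.25%.
Total: 32.85% + 18.25% = 51.1%.
Rounded: 51.10%.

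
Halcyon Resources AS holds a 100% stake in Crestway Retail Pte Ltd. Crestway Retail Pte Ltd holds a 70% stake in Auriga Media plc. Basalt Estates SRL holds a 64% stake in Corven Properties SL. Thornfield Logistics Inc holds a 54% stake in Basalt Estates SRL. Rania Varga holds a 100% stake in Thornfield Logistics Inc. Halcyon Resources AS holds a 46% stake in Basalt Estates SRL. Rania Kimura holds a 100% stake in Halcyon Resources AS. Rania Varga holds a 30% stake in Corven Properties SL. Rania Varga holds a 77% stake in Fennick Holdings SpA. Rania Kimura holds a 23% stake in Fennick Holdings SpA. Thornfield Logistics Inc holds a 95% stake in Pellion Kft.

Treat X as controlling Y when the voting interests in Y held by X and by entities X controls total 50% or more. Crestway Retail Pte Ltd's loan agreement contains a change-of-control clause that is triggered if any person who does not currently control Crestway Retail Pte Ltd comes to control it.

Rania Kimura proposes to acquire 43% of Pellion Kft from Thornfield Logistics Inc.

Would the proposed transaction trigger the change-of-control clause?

The purchase adds only to Rania Kimura's holdings (Thornfield's stake shrinks), so Rania Kimura is the only person who could newly come to control Crestway.
Rania Kimura holds 100% of Halcyon, so Rania Kimura controls Halcyon.
Halcyon holds 100% of Crestway, so Rania Kimura controls Crestway.
So Rania Kimura already controls Crestway before the transaction.
After the purchase, Rania Kimura holds 43% of Pellion directly, and Thornfield's stake falls to 52%.
Rania Kimura controlled Crestway already, so this is not a new person acquiring control; every other person's position is unchanged or reduced.
No new person acquires control, so the clause is not triggered.

No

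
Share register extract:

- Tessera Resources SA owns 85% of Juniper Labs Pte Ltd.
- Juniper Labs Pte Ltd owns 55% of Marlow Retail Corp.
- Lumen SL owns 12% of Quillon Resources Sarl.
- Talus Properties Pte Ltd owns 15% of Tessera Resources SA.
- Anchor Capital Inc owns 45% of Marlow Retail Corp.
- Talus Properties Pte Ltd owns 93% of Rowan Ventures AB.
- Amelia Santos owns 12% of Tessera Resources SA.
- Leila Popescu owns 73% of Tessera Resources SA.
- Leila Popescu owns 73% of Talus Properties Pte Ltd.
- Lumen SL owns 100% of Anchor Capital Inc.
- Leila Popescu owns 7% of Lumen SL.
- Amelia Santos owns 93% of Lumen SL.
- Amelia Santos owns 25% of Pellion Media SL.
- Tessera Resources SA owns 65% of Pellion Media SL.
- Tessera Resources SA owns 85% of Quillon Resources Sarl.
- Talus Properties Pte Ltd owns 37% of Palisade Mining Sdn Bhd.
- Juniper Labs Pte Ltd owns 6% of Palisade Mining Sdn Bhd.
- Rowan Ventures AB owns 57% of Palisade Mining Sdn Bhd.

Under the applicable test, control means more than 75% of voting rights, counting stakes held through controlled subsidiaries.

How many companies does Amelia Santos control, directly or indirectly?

Amelia holds 93% of Lumen, so Amelia controls Lumen.
Lumen holds 100% of Anchor, so Amelia controls Anchor.
No other company's threshold is met.
Amelia controls 2 companies.

2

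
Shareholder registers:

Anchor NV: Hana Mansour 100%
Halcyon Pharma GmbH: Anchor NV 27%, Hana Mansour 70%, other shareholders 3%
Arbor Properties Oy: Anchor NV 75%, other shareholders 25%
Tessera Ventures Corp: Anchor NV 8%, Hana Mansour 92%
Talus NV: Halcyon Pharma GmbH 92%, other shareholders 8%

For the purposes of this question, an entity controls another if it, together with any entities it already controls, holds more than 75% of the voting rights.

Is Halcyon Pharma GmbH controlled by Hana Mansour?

Yes

Hana holds 100% of Anchor, so Hana controls Anchor.
Anchor and Hana together hold 27% + 70% = 97% of Halcyon, so Hana controls Halcyon.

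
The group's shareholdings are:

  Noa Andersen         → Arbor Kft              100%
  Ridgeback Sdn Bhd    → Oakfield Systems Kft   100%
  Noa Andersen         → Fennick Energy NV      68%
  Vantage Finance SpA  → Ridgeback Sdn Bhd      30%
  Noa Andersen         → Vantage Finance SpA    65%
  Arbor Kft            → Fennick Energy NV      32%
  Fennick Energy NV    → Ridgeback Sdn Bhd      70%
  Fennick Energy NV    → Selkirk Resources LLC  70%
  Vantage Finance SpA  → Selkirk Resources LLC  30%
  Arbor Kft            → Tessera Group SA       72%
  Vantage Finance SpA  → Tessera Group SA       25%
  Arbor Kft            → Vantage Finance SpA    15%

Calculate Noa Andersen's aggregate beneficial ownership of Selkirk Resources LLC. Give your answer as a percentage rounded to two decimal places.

Noa reaches Selkirk along 4 paths.
Via Arbor → Fennick: 100% × 32% × 70% = 22.4%.
Via Fennick: 68% × 70% = 47.6%.
Via Vantage: 65% × 30% = 19.5%.
Via Arbor → Vantage: 100% × 15% × 30% = 4.5%.
Total: 22.4% + 47.6% + 19.5% + 4.5% = 94%.
Rounded: 94.00%.

94.00%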